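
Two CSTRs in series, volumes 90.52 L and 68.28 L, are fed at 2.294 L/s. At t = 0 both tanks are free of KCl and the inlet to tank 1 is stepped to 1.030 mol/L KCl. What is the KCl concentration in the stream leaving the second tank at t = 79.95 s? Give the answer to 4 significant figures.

0.6928 mol/L

Species balance on tank i: dCᵢ/dt = (Cᵢ₋₁ − Cᵢ)/τᵢ with τᵢ = Vᵢ/Q.
τ₁ = 90.52/2.294 = 39.4595 s; τ₂ = 68.28/2.294 = 29.7646 s.
Solving the cascade with C₁(0)=C₂(0)=0 gives C₂(t) = C_in[1 − (τ₁ e^(−t/τ₁) − τ₂ e^(−t/τ₂))/(τ₁ − τ₂)].
At t = 79.95: e^(−t/τ₁) = 0.131845, e^(−t/τ₂) = 0.0681478.
C₂ = 1.030·[1 − (39.4595·0.131845 − 29.7646·0.0681478)/(9.69486)] = 1.030·0.672596 = 0.692774 mol/L.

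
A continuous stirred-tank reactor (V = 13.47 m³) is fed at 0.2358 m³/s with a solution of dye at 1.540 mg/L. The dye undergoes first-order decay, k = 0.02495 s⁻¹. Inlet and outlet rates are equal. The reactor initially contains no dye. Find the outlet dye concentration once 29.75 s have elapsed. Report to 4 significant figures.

V dC/dt = Q(C_in − C) − k V C.
This is linear with rate a = Q/V + k = 0.0424556 s⁻¹.
C_ss = Q C_in/(Q + kV) = 0.634983 mg/L; C(t) = C_ss + (C₀ − C_ss) e^(−a t).
C(29.75) = 0.634983 + (-0.634983)·e^(−0.0424556·29.75) = 0.634983 + (-0.634983)·0.282789 = 0.455417 mg/L.

0.4554 mg/L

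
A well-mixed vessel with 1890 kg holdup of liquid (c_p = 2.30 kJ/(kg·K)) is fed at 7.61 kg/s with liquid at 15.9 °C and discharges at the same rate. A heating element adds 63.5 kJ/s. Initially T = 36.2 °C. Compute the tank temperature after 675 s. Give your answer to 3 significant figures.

20.6 °C

Energy balance: M c_p dT/dt = ṁ c_p (T_in − T) + 63.5.
τ = M/ṁ = 248.36 s; T_ss = T_in + Q̇/(ṁ c_p) = 15.9 + 63.5/(7.61·2.30) = 19.528 °C.
Integrating: T(t) = T_ss + (T₀ − T_ss) e^(−t/τ).
T(675) = 19.528 + (16.672)·e^(−675/248.36) = 19.528 + (16.672)·0.066016 = 20.629 °C.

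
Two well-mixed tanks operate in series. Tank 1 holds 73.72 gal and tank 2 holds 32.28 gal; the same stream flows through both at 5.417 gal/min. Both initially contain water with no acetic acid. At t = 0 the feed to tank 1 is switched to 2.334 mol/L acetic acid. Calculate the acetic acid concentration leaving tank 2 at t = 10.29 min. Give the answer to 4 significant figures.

Time constants: τᵢ = Vᵢ/Q for each well-mixed tank.
τ₁ = 73.72/5.417 = 13.6090 min; τ₂ = 32.28/5.417 = 5.95902 min.
Solving the cascade with C₁(0)=C₂(0)=0 gives C₂(t) = C_in[1 − (τ₁ e^(−t/τ₁) − τ₂ e^(−t/τ₂))/(τ₁ − τ₂)].
At t = 10.29: e^(−t/τ₁) = 0.469486, e^(−t/τ₂) = 0.177854.
C₂ = 2.334·[1 − (13.6090·0.469486 − 5.95902·0.177854)/(7.64999)] = 2.334·0.303345 = 0.708007 mol/L.

0.7080 mol/L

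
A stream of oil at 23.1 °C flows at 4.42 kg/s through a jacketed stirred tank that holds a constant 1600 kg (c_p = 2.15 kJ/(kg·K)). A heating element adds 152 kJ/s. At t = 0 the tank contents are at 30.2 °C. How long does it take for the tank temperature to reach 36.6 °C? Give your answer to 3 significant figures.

M c_p dT/dt = ṁ c_p (T_in − T) + Q̇.
τ = M/ṁ = 361.99 s; T_ss = T_in + Q̇/(ṁ c_p) = 39.095 °C.
T(t) = T_ss + (T₀ − T_ss) e^(−t/τ). Set T = 36.6:
e^(−t/τ) = (36.6 − 39.095)/(30.2 − 39.095) = 0.28049
t = −361.99 · ln(0.28049) = 460.17 s.

460 s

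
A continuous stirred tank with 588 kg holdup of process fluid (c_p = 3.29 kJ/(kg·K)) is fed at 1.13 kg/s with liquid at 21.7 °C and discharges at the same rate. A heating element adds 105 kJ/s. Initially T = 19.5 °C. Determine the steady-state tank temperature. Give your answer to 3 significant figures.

Heat balance on the well-mixed liquid: M c_p dT/dt = ṁ c_p (T_in − T) + 105.
At steady state dT/dt = 0 ⇒ T_ss = T_in + Q̇/(ṁ c_p) = 21.7 + 105/(1.13·3.29) = 49.943 °C.

49.9 °C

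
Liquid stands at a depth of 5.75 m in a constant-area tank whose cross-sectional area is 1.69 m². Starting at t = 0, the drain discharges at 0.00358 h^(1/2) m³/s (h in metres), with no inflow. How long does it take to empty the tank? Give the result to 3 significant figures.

2260 s

With no inflow, A dh/dt = −0.00358 √h.
Separate and integrate: 2(√h − √h₀) = −(0.00358/A) t.
Set h = 0: 2√h₀ = (0.00358/A) t_empty ⇒ t_empty = 2A√h₀/0.00358.
t_empty = 2·1.69·√5.75/0.00358 = 3.3800·2.3979/0.00358 = 2264.0 s.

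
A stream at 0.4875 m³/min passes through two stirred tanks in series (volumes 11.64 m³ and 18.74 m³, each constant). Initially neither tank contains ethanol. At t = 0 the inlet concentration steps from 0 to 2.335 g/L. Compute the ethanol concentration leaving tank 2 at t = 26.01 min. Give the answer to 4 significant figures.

0.4900 g/L

Time constants: τᵢ = Vᵢ/Q for each well-mixed tank.
τ₁ = 11.64/0.4875 = 23.8769 min; τ₂ = 18.74/0.4875 = 38.4410 min.
Tank 1: C₁ = C_in(1 − e^(−t/τ₁)). Tank 2 (τ₁ ≠ τ₂): C₂ = C_in[1 − (τ₁ e^(−t/τ₁) − τ₂ e^(−t/τ₂))/(τ₁ − τ₂)].
At t = 26.01: e^(−t/τ₁) = 0.336440, e^(−t/τ₂) = 0.508332.
C₂ = 2.335·[1 − (23.8769·0.336440 − 38.4410·0.508332)/(-14.5641)] = 2.335·0.209862 = 0.490028 g/L.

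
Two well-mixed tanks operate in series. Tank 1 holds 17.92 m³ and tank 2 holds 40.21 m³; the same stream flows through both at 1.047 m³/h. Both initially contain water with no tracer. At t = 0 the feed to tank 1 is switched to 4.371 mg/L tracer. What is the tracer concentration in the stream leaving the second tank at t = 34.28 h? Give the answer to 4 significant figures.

Time constants: τᵢ = Vᵢ/Q for each well-mixed tank.
τ₁ = 17.92/1.047 = 17.1156 h; τ₂ = 40.21/1.047 = 38.4050 h.
Solving the cascade with C₁(0)=C₂(0)=0 gives C₂(t) = C_in[1 − (τ₁ e^(−t/τ₁) − τ₂ e^(−t/τ₂))/(τ₁ − τ₂)].
At t = 34.28: e^(−t/τ₁) = 0.134949, e^(−t/τ₂) = 0.409592.
C₂ = 4.371·[1 − (17.1156·0.134949 − 38.4050·0.409592)/(-21.2894)] = 4.371·0.369609 = 1.61556 mg/L.

1.616 mg/L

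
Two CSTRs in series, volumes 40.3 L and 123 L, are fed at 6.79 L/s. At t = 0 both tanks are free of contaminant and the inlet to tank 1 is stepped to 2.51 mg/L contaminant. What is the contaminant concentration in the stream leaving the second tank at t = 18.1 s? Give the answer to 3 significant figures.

Species balance on tank i: dCᵢ/dt = (Cᵢ₋₁ − Cᵢ)/τᵢ with τᵢ = Vᵢ/Q.
τ₁ = 40.3/6.79 = 5.9352 s; τ₂ = 123/6.79 = 18.115 s.
Tank 1: C₁ = C_in(1 − e^(−t/τ₁)). Tank 2 (τ₁ ≠ τ₂): C₂ = C_in[1 − (τ₁ e^(−t/τ₁) − τ₂ e^(−t/τ₂))/(τ₁ − τ₂)].
At t = 18.1: e^(−t/τ₁) = 0.047378, e^(−t/τ₂) = 0.36818.
C₂ = 2.51·[1 − (5.9352·0.047378 − 18.115·0.36818)/(-12.180)] = 2.51·0.47549 = 1.1935 mg/L.

1.19 mg/L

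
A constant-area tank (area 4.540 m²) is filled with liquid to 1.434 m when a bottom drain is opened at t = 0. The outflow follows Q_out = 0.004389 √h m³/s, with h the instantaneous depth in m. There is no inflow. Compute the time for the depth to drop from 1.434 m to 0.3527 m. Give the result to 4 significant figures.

1249 s

A dh/dt = −Q_out = −0.004389 √h.
Separate and integrate: 2(√h − √h₀) = −(0.004389/A) t.
t = 2A(√h₀ − √h)/0.004389 = 2·4.540·(√1.434 − √0.3527)/0.004389
  = 9.08000 × (1.19750 − 0.593886) / 0.004389 = 1248.76 s.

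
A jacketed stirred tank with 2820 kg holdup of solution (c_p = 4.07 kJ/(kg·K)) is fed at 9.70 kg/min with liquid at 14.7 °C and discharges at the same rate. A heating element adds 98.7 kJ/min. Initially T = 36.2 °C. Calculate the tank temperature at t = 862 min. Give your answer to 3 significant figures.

M c_p dT/dt = ṁ c_p (T_in − T) + Q̇.
Rearrange: dT/dt = (T_ss − T)/τ with τ = M/ṁ = 290.72 min and T_ss = T_in + Q̇/(ṁ c_p) = 17.200 °C.
This is linear first-order; T(t) = T_ss + (T₀ − T_ss) e^(−t/τ).
T(862) = 17.200 + (19.000)·e^(−862/290.72) = 17.200 + (19.000)·0.051559 = 18.180 °C.

18.2 °C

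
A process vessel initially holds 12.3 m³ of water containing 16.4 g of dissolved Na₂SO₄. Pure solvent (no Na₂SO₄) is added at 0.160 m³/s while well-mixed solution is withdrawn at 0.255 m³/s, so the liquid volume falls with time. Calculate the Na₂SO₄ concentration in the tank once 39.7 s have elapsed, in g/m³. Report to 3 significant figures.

Total volume: dV/dt = Q_in − Q_out = -0.095000 m³/s, so V(t) = 12.3 − 0.095000 t and V(39.7) = 8.5285 m³.
Species balance (pure solvent in): dm/dt = −Q_out · m/V(t).
dm/m = −Q_out dt/(V₀ − 0.095000 t); integrating gives ln(m/m₀) = −(Q_out/(Q_in−Q_out)) ln(V/V₀).
m = m₀ (V₀/V)^(Q_out/(Q_in−Q_out)) = 16.4 × (12.3/8.5285)^(-2.6842) = 6.1372 g.
C = m/V = 6.1372/8.5285 = 0.71961 g/m³.

0.720 g/m³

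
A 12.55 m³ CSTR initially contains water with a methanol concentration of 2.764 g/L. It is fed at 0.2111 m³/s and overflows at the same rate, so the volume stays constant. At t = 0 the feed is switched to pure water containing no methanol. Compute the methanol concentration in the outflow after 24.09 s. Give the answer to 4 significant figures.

Species balance on the tank: V dC/dt = Q(C_in − C).
Rewrite as dC/dt + C/τ = C_in/τ, τ = V/Q = 59.4505 s.
C approaches C_in exponentially: C(t) = C_in + (C₀ − C_in) e^(−t/τ).
C(24.09) = 0 + (2.764 − 0)·e^(−24.09/59.4505) = 0 + (2.76400)·0.666836 = 1.84313 g/L.

1.843 g/L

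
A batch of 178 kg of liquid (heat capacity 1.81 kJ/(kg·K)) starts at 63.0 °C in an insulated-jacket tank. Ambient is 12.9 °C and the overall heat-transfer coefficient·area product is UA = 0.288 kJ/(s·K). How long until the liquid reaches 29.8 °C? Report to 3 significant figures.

1220 s

Lumped-capacitance energy balance: M c_p dT/dt = UA(T_amb − T).
τ = M c_p/UA = 1118.7 s; T_ss = T_amb = 12.900 °C.
T(t) = T_ss + (T₀ − T_ss)e^(−t/τ); set T = 29.8:
t = −τ ln[(T − T_ss)/(T₀ − T_ss)] = −1118.7 · ln(0.33733) = 1215.7 s.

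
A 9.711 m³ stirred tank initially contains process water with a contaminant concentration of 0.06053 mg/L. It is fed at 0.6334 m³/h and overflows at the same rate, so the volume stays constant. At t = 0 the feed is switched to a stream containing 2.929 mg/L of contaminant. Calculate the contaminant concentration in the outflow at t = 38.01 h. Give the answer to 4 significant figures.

Species balance on the tank: V dC/dt = Q(C_in − C).
So dC/dt = (C_in − C)/τ with τ = V/Q = 9.711/0.6334 = 15.3315 h.
This is linear first-order; C(t) = C_in + (C₀ − C_in) e^(−t/τ).
C(38.01) = 2.929 + (0.06053 − 2.929)·e^(−38.01/15.3315) = 2.929 + (-2.86847)·0.0838101 = 2.68859 mg/L.

2.689 mg/L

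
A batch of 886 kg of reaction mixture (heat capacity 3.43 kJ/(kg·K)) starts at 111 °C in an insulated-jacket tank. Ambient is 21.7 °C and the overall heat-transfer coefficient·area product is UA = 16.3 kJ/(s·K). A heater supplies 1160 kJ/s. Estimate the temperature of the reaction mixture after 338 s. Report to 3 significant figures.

Unsteady energy balance on the tank contents: M c_p dT/dt = −UA(T − T_amb) + Q̇.
dT/dt = (T_ss − T)/τ with T_ss = T_amb + Q̇/UA = 21.7 + 1160/16.3 = 92.866 °C, τ = M c_p/UA = 886·3.43/16.3 = 186.44 s.
T approaches T_ss exponentially: T(t) = T_ss + (T₀ − T_ss) e^(−t/τ).
T(338) = 92.866 + (18.134)·0.16318 = 95.825 °C.

95.8 °C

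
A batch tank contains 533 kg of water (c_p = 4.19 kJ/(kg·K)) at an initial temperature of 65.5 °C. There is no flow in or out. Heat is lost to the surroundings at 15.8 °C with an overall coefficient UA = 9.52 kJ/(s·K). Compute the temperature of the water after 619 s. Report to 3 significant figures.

Lumped-capacitance energy balance: M c_p dT/dt = UA(T_amb − T).
dT/dt = (T_ss − T)/τ with T_ss = T_amb = 15.800 °C, τ = M c_p/UA = 533·4.19/9.52 = 234.59 s.
Solution: T(t) = T_ss + (T₀ − T_ss) e^(−t/τ).
T(619) = 15.800 + (49.700)·0.071456 = 19.351 °C.

19.4 °C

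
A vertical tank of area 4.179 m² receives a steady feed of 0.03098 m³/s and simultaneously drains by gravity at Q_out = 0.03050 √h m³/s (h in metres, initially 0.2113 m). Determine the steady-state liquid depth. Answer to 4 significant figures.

Unsteady balance on liquid volume: A dh/dt = Q_in − 0.03050 √h. At steady state dh/dt = 0:
Q_in = 0.03050 √h_ss ⇒ √h_ss = 0.03098/0.03050 = 1.01574.
h_ss = 1.01574² = 1.03172 m. (Since h₀ = 0.2113 m < h_ss, the level will rise toward this value.)

1.032 m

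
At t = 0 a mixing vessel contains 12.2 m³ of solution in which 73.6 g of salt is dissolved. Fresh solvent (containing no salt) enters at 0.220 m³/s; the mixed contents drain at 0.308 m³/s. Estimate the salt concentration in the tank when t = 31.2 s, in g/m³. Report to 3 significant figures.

3.19 g/m³

Let m(t) be the amount of salt. Volume: V(t) = V₀ + (Q_in − Q_out) t = 12.2 − 0.088000 t; V(31.2) = 9.4544 m³.
Solute balance: dm/dt = 0 − Q_out C = −Q_out m/V(t).
Separate: dm/m = −Q_out dt/V(t) ⇒ ln(m/m₀) = −(Q_out/(Q_in−Q_out)) ln(V/V₀).
m = m₀ (V₀/V)^(Q_out/(Q_in−Q_out)) = 73.6 × (12.2/9.4544)^(-3.5000) = 30.153 g.
C = m/V = 30.153/9.4544 = 3.1894 g/m³.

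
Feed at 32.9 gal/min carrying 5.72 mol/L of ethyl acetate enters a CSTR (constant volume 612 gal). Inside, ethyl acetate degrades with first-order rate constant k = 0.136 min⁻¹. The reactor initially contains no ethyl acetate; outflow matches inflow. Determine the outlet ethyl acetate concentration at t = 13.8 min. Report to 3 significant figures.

1.50 mol/L

Accumulation = in − out − consumed: V dC/dt = Q C_in − Q C − k V C.
This is linear with rate a = Q/V + k = 0.18976 min⁻¹.
C_ss = Q C_in/(Q + kV) = 1.6205 mol/L; C(t) = C_ss + (C₀ − C_ss) e^(−a t).
C(13.8) = 1.6205 + (-1.6205)·e^(−0.18976·13.8) = 1.6205 + (-1.6205)·0.072900 = 1.5023 mol/L.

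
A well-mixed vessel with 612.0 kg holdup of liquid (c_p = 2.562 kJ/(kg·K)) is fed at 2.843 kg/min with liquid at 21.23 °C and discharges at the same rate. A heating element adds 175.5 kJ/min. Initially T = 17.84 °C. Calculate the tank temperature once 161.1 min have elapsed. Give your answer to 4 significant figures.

32.32 °C

M c_p dT/dt = ṁ c_p (T_in − T) + Q̇.
Rearrange: dT/dt = (T_ss − T)/τ with τ = M/ṁ = 215.266 min and T_ss = T_in + Q̇/(ṁ c_p) = 45.3247 °C.
T approaches T_ss exponentially: T(t) = T_ss + (T₀ − T_ss) e^(−t/τ).
T(161.1) = 45.3247 + (-27.4847)·e^(−161.1/215.266) = 45.3247 + (-27.4847)·0.473133 = 32.3208 °C.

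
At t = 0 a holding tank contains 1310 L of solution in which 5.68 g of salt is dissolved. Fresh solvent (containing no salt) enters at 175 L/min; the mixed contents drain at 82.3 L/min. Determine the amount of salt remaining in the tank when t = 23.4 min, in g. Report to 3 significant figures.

Let m(t) be the amount of salt. Volume: V(t) = V₀ + (Q_in − Q_out) t = 1310 + 92.700 t; V(23.4) = 3479.2 L.
Species balance (pure solvent in): dm/dt = −Q_out · m/V(t).
Separate: dm/m = −Q_out dt/V(t) ⇒ ln(m/m₀) = −(Q_out/(Q_in−Q_out)) ln(V/V₀).
m = m₀ (V₀/V)^(Q_out/(Q_in−Q_out)) = 5.68 × (1310/3479.2)^(0.88781) = 2.3864 g.

2.39 g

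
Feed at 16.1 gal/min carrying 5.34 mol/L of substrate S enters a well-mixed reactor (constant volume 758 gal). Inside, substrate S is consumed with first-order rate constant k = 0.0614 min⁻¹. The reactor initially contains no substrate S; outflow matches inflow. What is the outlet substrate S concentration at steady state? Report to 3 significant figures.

Species balance: V dC/dt = Q C_in − Q C − k V C.
Steady state (dC/dt = 0): C_ss = Q C_in/(Q + kV) = C_in/(1 + kV/Q).
C_ss = 16.1·5.34/(16.1 + 0.0614·758) = 85.974/62.641 = 1.3725 mol/L.

1.37 mol/L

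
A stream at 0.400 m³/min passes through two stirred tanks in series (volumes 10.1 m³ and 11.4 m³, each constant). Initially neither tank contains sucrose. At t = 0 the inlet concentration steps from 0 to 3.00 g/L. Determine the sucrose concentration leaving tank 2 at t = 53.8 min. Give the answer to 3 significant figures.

Species balance on tank i: dCᵢ/dt = (Cᵢ₋₁ − Cᵢ)/τᵢ with τᵢ = Vᵢ/Q.
τ₁ = 10.1/0.400 = 25.250 min; τ₂ = 11.4/0.400 = 28.500 min.
Tank 1: C₁ = C_in(1 − e^(−t/τ₁)). Tank 2 (τ₁ ≠ τ₂): C₂ = C_in[1 − (τ₁ e^(−t/τ₁) − τ₂ e^(−t/τ₂))/(τ₁ − τ₂)].
At t = 53.8: e^(−t/τ₁) = 0.11875, e^(−t/τ₂) = 0.15142.
C₂ = 3.00·[1 − (25.250·0.11875 − 28.500·0.15142)/(-3.2500)] = 3.00·0.59483 = 1.7845 g/L.

1.78 g/L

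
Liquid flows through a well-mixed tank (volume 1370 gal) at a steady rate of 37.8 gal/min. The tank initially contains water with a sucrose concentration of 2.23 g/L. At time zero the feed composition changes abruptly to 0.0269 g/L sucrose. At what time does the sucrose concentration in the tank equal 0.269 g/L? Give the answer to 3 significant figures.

80.0 min

Mass balance on the solute (V constant): V dC/dt = Q(C_in − C), so τ = V/Q = 36.243 min.
C(t) = C_in + (C₀ − C_in) e^(−t/τ). Set C = 0.269 and solve for t:
e^(−t/τ) = (C − C_in)/(C₀ − C_in) = (0.269 − 0.0269)/(2.23 − 0.0269) = 0.10989
t = −τ ln(…) = 36.243 × 2.2083 = 80.035 min.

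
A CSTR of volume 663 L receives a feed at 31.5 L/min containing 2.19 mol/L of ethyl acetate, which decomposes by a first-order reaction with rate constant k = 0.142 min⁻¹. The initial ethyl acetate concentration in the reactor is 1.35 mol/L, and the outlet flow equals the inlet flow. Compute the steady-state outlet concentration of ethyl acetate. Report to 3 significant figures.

0.549 mol/L

V dC/dt = Q(C_in − C) − k V C.
Steady state (dC/dt = 0): C_ss = Q C_in/(Q + kV) = C_in/(1 + kV/Q).
C_ss = 31.5·2.19/(31.5 + 0.142·663) = 68.985/125.65 = 0.54904 mol/L.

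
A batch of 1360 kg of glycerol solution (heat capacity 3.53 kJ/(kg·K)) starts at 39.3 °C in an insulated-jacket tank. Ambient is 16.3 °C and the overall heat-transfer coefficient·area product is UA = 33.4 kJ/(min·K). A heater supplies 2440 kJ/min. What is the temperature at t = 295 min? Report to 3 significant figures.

M c_p dT/dt = −UA(T − T_amb) + Q̇.
dT/dt = (T_ss − T)/τ with T_ss = T_amb + Q̇/UA = 16.3 + 2440/33.4 = 89.354 °C, τ = M c_p/UA = 1360·3.53/33.4 = 143.74 min.
T approaches T_ss exponentially: T(t) = T_ss + (T₀ − T_ss) e^(−t/τ).
T(295) = 89.354 + (-50.054)·0.12843 = 82.925 °C.

82.9 °C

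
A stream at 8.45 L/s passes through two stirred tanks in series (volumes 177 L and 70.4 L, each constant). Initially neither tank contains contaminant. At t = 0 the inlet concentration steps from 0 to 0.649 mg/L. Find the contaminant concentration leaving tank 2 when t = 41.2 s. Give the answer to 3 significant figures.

0.501 mg/L

Species balance on tank i: dCᵢ/dt = (Cᵢ₋₁ − Cᵢ)/τᵢ with τᵢ = Vᵢ/Q.
τ₁ = 177/8.45 = 20.947 s; τ₂ = 70.4/8.45 = 8.3314 s.
Solving the cascade with C₁(0)=C₂(0)=0 gives C₂(t) = C_in[1 − (τ₁ e^(−t/τ₁) − τ₂ e^(−t/τ₂))/(τ₁ − τ₂)].
At t = 41.2: e^(−t/τ₁) = 0.13989, e^(−t/τ₂) = 0.0071177.
C₂ = 0.649·[1 − (20.947·0.13989 − 8.3314·0.0071177)/(12.615)] = 0.649·0.77242 = 0.50130 mg/L.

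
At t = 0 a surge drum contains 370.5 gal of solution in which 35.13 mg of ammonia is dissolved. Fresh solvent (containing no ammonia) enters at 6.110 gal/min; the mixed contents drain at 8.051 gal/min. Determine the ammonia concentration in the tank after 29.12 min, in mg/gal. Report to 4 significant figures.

0.05631 mg/gal

Let m(t) be the amount of ammonia. Volume: V(t) = V₀ + (Q_in − Q_out) t = 370.5 − 1.94100 t; V(29.12) = 313.978 gal.
Species balance (pure solvent in): dm/dt = −Q_out · m/V(t).
Separate: dm/m = −Q_out dt/V(t) ⇒ ln(m/m₀) = −(Q_out/(Q_in−Q_out)) ln(V/V₀).
m = m₀ (V₀/V)^(Q_out/(Q_in−Q_out)) = 35.13 × (370.5/313.978)^(-4.14786) = 17.6804 mg.
C = m/V = 17.6804/313.978 = 0.0563111 mg/gal.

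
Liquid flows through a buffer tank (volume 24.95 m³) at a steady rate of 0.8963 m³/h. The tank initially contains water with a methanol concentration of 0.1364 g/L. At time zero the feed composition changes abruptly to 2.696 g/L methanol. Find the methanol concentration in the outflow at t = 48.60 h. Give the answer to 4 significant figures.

Mass balance on the solute (V constant): V dC/dt = Q(C_in − C).
Rewrite as dC/dt + C/τ = C_in/τ, τ = V/Q = 27.8367 h.
Solution: C(t) = C_in + (C₀ − C_in) e^(−t/τ).
C(48.60) = 2.696 + (0.1364 − 2.696)·e^(−48.60/27.8367) = 2.696 + (-2.55960)·0.174488 = 2.24938 g/L.

2.249 g/L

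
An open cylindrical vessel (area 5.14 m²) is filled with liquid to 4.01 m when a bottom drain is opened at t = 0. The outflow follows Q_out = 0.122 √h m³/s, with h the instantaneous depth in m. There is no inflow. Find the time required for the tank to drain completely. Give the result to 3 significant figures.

169 s

A dh/dt = −Q_out = −0.122 √h.
This is separable: 2 d(√h)/dt = −0.122/A, so √h = √h₀ − (0.122/(2A)) t.
Tank is empty when √h = 0: t_empty = 2A√h₀/0.122.
t_empty = 2·5.14·√4.01/0.122 = 10.280·2.0025/0.122 = 168.74 s.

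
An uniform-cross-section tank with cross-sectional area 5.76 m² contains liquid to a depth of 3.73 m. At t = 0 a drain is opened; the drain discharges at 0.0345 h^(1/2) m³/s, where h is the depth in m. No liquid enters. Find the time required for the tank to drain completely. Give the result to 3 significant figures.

A dh/dt = −Q_out = −0.0345 √h.
This is separable: 2 d(√h)/dt = −0.0345/A, so √h = √h₀ − (0.0345/(2A)) t.
Tank is empty when √h = 0: t_empty = 2A√h₀/0.0345.
t_empty = 2·5.76·√3.73/0.0345 = 11.520·1.9313/0.0345 = 644.89 s.

645 s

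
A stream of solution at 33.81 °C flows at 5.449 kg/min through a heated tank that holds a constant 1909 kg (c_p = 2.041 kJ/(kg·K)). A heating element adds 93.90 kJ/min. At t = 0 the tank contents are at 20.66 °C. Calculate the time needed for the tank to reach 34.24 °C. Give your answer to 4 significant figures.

347.3 min

Energy balance: M c_p dT/dt = ṁ c_p (T_in − T) + 93.90.
τ = M/ṁ = 350.340 min; T_ss = T_in + Q̇/(ṁ c_p) = 42.2532 °C.
T(t) = T_ss + (T₀ − T_ss) e^(−t/τ). Set T = 34.24:
e^(−t/τ) = (34.24 − 42.2532)/(20.66 − 42.2532) = 0.371098
t = −350.340 · ln(0.371098) = 347.288 min.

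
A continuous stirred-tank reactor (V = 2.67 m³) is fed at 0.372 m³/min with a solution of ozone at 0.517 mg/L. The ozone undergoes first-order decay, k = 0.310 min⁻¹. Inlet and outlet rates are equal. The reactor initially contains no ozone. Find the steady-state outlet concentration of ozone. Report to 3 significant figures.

0.160 mg/L

V dC/dt = Q(C_in − C) − k V C.
Steady state (dC/dt = 0): C_ss = Q C_in/(Q + kV) = C_in/(1 + kV/Q).
C_ss = 0.372·0.517/(0.372 + 0.310·2.67) = 0.19232/1.1997 = 0.16031 mg/L.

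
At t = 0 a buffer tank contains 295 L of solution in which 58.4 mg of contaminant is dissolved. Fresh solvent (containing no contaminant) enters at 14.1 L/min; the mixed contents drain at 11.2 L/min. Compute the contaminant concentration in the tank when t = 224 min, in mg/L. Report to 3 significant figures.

0.000691 mg/L

Total volume: dV/dt = Q_in − Q_out = 2.9000 L/min, so V(t) = 295 + 2.9000 t and V(224) = 944.60 L.
No contaminant enters, so dm/dt = −Q_out · (m/V).
dm/m = −Q_out dt/(V₀ + 2.9000 t); integrating gives ln(m/m₀) = −(Q_out/(Q_in−Q_out)) ln(V/V₀).
m = m₀ (V₀/V)^(Q_out/(Q_in−Q_out)) = 58.4 × (295/944.60)^(3.8621) = 0.65226 mg.
C = m/V = 0.65226/944.60 = 0.00069052 mg/L.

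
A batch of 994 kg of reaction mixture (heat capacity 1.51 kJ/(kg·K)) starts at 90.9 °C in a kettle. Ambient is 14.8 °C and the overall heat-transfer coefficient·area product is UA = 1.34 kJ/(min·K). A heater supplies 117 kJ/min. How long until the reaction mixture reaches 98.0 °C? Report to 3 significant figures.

1120 min

Heat balance on the well-mixed liquid: M c_p dT/dt = −UA(T − T_amb) + Q̇.
τ = M c_p/UA = 1120.1 min; T_ss = T_amb + Q̇/UA = 14.8 + 117/1.34 = 102.11 °C.
T(t) = T_ss + (T₀ − T_ss)e^(−t/τ); set T = 98.0:
t = −τ ln[(T − T_ss)/(T₀ − T_ss)] = −1120.1 · ln(0.36683) = 1123.3 min.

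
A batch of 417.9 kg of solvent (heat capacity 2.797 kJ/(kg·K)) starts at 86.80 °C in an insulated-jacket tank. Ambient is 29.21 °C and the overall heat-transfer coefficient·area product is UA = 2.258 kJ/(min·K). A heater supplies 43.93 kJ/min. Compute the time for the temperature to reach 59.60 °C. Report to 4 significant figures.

Lumped-capacitance energy balance: M c_p dT/dt = UA(T_amb − T) + Q̇.
τ = M c_p/UA = 517.656 min; T_ss = T_amb + Q̇/UA = 29.21 + 43.93/2.258 = 48.6653 °C.
T(t) = T_ss + (T₀ − T_ss)e^(−t/τ); set T = 59.60:
t = −τ ln[(T − T_ss)/(T₀ − T_ss)] = −517.656 · ln(0.286739) = 646.646 min.

646.6 min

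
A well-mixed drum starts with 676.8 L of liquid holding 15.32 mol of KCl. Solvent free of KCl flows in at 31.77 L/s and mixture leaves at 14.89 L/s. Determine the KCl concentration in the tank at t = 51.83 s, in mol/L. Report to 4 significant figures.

0.004749 mol/L

Total volume: dV/dt = Q_in − Q_out = 16.8800 L/s, so V(t) = 676.8 + 16.8800 t and V(51.83) = 1551.69 L.
Solute balance: dm/dt = 0 − Q_out C = −Q_out m/V(t).
Separate: dm/m = −Q_out dt/V(t) ⇒ ln(m/m₀) = −(Q_out/(Q_in−Q_out)) ln(V/V₀).
m = m₀ (V₀/V)^(Q_out/(Q_in−Q_out)) = 15.32 × (676.8/1551.69)^(0.882109) = 7.36878 mol.
C = m/V = 7.36878/1551.69 = 0.00474887 mol/L.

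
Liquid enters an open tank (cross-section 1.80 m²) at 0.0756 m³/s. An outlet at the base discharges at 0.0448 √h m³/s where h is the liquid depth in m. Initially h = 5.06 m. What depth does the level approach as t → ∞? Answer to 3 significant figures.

Level balance: A dh/dt = 0.0756 − 0.0448 √h. Setting dh/dt = 0:
Q_in = 0.0448 √h_ss ⇒ √h_ss = 0.0756/0.0448 = 1.6875.
h_ss = 1.6875² = 2.8477 m. (Since h₀ = 5.06 m > h_ss, the level will fall toward this value.)

2.85 m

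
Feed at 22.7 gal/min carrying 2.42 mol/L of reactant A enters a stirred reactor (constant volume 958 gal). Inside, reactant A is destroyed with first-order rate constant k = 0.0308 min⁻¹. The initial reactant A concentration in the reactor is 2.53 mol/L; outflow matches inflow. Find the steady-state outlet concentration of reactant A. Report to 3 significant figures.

Accumulation = in − out − consumed: V dC/dt = Q C_in − Q C − k V C.
At steady state: 0 = Q C_in − (Q + kV) C_ss, so C_ss = Q C_in/(Q + kV).
C_ss = 22.7·2.42/(22.7 + 0.0308·958) = 54.934/52.206 = 1.0522 mol/L.

1.05 mol/L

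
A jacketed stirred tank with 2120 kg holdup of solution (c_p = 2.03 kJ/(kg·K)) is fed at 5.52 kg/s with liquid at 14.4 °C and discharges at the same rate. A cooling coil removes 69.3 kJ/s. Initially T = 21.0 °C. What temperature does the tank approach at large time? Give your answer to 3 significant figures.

Heat balance on the well-mixed liquid: M c_p dT/dt = ṁ c_p (T_in − T) − 69.3.
At steady state dT/dt = 0 ⇒ T_ss = T_in − Q̇/(ṁ c_p) = 14.4 − 69.3/(5.52·2.03) = 8.2156 °C.

8.22 °C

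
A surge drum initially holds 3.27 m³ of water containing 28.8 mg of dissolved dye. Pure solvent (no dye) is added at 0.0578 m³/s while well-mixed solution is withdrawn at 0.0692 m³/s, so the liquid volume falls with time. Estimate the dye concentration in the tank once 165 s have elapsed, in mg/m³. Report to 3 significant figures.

Let m(t) be the amount of dye. Volume: V(t) = V₀ + (Q_in − Q_out) t = 3.27 − 0.011400 t; V(165) = 1.3890 m³.
Solute balance: dm/dt = 0 − Q_out C = −Q_out m/V(t).
Separate: dm/m = −Q_out dt/V(t) ⇒ ln(m/m₀) = −(Q_out/(Q_in−Q_out)) ln(V/V₀).
m = m₀ (V₀/V)^(Q_out/(Q_in−Q_out)) = 28.8 × (3.27/1.3890)^(-6.0702) = 0.15930 mg.
C = m/V = 0.15930/1.3890 = 0.11469 mg/m³.

0.115 mg/m³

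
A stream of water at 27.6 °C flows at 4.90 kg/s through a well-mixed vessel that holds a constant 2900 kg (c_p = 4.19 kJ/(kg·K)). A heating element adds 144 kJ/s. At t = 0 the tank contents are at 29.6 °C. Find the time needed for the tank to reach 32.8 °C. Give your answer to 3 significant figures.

602 s

M c_p dT/dt = ṁ c_p (T_in − T) + Q̇.
τ = M/ṁ = 591.84 s; T_ss = T_in + Q̇/(ṁ c_p) = 34.614 °C.
T(t) = T_ss + (T₀ − T_ss) e^(−t/τ). Set T = 32.8:
e^(−t/τ) = (32.8 − 34.614)/(29.6 − 34.614) = 0.36176
t = −591.84 · ln(0.36176) = 601.77 s.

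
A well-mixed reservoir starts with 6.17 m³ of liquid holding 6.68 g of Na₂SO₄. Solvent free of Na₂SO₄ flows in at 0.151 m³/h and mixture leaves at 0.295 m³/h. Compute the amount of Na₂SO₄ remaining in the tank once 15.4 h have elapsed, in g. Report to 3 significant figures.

Let m(t) be the amount of Na₂SO₄. Volume: V(t) = V₀ + (Q_in − Q_out) t = 6.17 − 0.14400 t; V(15.4) = 3.9524 m³.
No Na₂SO₄ enters, so dm/dt = −Q_out · (m/V).
Separate: dm/m = −Q_out dt/V(t) ⇒ ln(m/m₀) = −(Q_out/(Q_in−Q_out)) ln(V/V₀).
m = m₀ (V₀/V)^(Q_out/(Q_in−Q_out)) = 6.68 × (6.17/3.9524)^(-2.0486) = 2.6824 g.

2.68 g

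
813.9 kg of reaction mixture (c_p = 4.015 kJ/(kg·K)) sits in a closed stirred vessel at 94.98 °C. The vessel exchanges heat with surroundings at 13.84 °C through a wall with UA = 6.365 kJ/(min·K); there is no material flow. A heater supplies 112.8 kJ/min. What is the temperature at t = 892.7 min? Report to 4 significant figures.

Energy balance: M c_p dT/dt = −UA(T − T_amb) + Q̇.
dT/dt = (T_ss − T)/τ with T_ss = T_amb + Q̇/UA = 13.84 + 112.8/6.365 = 31.5619 °C, τ = M c_p/UA = 813.9·4.015/6.365 = 513.403 min.
This is linear first-order; T(t) = T_ss + (T₀ − T_ss) e^(−t/τ).
T(892.7) = 31.5619 + (63.4181)·0.175733 = 42.7066 °C.

42.71 °C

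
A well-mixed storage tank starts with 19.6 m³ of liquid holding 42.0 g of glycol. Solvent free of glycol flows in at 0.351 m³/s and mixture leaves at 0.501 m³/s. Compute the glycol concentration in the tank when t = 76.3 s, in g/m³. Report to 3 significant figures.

Let m(t) be the amount of glycol. Volume: V(t) = V₀ + (Q_in − Q_out) t = 19.6 − 0.15000 t; V(76.3) = 8.1550 m³.
Solute balance: dm/dt = 0 − Q_out C = −Q_out m/V(t).
dm/m = −Q_out dt/(V₀ − 0.15000 t); integrating gives ln(m/m₀) = −(Q_out/(Q_in−Q_out)) ln(V/V₀).
m = m₀ (V₀/V)^(Q_out/(Q_in−Q_out)) = 42.0 × (19.6/8.1550)^(-3.3400) = 2.2453 g.
C = m/V = 2.2453/8.1550 = 0.27533 g/m³.

0.275 g/m³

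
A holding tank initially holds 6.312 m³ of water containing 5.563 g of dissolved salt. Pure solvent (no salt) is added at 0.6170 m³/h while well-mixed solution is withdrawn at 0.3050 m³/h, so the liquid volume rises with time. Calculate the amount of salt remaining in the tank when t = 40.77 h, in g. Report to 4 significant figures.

1.891 g

Total volume: dV/dt = Q_in − Q_out = 0.312000 m³/h, so V(t) = 6.312 + 0.312000 t and V(40.77) = 19.0322 m³.
Species balance (pure solvent in): dm/dt = −Q_out · m/V(t).
Separate: dm/m = −Q_out dt/V(t) ⇒ ln(m/m₀) = −(Q_out/(Q_in−Q_out)) ln(V/V₀).
m = m₀ (V₀/V)^(Q_out/(Q_in−Q_out)) = 5.563 × (6.312/19.0322)^(0.977564) = 1.89121 g.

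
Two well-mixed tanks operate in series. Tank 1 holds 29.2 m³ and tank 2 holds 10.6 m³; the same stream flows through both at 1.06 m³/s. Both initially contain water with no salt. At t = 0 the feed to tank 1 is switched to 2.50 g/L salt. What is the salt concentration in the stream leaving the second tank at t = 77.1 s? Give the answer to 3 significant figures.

2.26 g/L

Each tank obeys Vᵢ dCᵢ/dt = Q(Cᵢ₋₁ − Cᵢ), so τᵢ = Vᵢ/Q.
τ₁ = 29.2/1.06 = 27.547 s; τ₂ = 10.6/1.06 = 10.000 s.
Solving the cascade with C₁(0)=C₂(0)=0 gives C₂(t) = C_in[1 − (τ₁ e^(−t/τ₁) − τ₂ e^(−t/τ₂))/(τ₁ − τ₂)].
At t = 77.1: e^(−t/τ₁) = 0.060881, e^(−t/τ₂) = 0.00044832.
C₂ = 2.50·[1 − (27.547·0.060881 − 10.000·0.00044832)/(17.547)] = 2.50·0.90468 = 2.2617 g/L.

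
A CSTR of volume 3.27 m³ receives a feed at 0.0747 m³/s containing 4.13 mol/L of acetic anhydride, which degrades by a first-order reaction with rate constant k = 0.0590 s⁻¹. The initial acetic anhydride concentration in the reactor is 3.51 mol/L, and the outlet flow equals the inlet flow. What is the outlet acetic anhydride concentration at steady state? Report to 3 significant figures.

Species balance: V dC/dt = Q C_in − Q C − k V C.
At steady state: 0 = Q C_in − (Q + kV) C_ss, so C_ss = Q C_in/(Q + kV).
C_ss = 0.0747·4.13/(0.0747 + 0.0590·3.27) = 0.30851/0.26763 = 1.1528 mol/L.

1.15 mol/L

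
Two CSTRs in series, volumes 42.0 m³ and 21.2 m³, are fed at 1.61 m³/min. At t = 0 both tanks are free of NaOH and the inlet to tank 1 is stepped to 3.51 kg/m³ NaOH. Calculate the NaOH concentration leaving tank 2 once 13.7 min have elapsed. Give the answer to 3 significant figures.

0.582 kg/m³

Species balance on tank i: dCᵢ/dt = (Cᵢ₋₁ − Cᵢ)/τᵢ with τᵢ = Vᵢ/Q.
τ₁ = 42.0/1.61 = 26.087 min; τ₂ = 21.2/1.61 = 13.168 min.
Solving the cascade with C₁(0)=C₂(0)=0 gives C₂(t) = C_in[1 − (τ₁ e^(−t/τ₁) − τ₂ e^(−t/τ₂))/(τ₁ − τ₂)].
At t = 13.7: e^(−t/τ₁) = 0.59146, e^(−t/τ₂) = 0.35330.
C₂ = 3.51·[1 − (26.087·0.59146 − 13.168·0.35330)/(12.919)] = 3.51·0.16581 = 0.58200 kg/m³.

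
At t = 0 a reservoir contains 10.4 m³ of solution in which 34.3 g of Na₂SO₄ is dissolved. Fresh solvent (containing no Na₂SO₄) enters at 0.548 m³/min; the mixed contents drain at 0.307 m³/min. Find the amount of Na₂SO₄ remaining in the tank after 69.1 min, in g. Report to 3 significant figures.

Total volume: dV/dt = Q_in − Q_out = 0.24100 m³/min, so V(t) = 10.4 + 0.24100 t and V(69.1) = 27.053 m³.
Species balance (pure solvent in): dm/dt = −Q_out · m/V(t).
Separate: dm/m = −Q_out dt/V(t) ⇒ ln(m/m₀) = −(Q_out/(Q_in−Q_out)) ln(V/V₀).
m = m₀ (V₀/V)^(Q_out/(Q_in−Q_out)) = 34.3 × (10.4/27.053)^(1.2739) = 10.149 g.

10.1 g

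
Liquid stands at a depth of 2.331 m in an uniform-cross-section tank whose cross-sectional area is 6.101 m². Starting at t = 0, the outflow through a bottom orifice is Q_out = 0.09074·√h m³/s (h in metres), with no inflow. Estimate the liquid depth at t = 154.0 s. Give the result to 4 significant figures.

Accumulation of liquid (constant cross-section A): A dh/dt = −0.09074 √h.
This is separable: 2 d(√h)/dt = −0.09074/A, so √h = √h₀ − (0.09074/(2A)) t.
√h = √2.331 − 0.09074·154.0/(2·6.101) = 1.52676 − 1.14522 = 0.381542.
h = 0.381542² = 0.145575 m.

0.1456 m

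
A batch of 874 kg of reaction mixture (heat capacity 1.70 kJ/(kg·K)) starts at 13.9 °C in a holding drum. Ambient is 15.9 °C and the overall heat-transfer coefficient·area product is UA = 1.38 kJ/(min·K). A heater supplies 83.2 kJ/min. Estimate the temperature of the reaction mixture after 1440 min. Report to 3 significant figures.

M c_p dT/dt = −UA(T − T_amb) + Q̇.
dT/dt = (T_ss − T)/τ with T_ss = T_amb + Q̇/UA = 15.9 + 83.2/1.38 = 76.190 °C, τ = M c_p/UA = 874·1.70/1.38 = 1076.7 min.
T approaches T_ss exponentially: T(t) = T_ss + (T₀ − T_ss) e^(−t/τ).
T(1440) = 76.190 + (-62.290)·0.26251 = 59.838 °C.

59.8 °C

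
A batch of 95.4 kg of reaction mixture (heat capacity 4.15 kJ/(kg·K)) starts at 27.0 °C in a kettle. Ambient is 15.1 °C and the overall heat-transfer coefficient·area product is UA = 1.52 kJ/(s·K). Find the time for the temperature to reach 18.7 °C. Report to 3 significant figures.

311 s

Lumped-capacitance energy balance: M c_p dT/dt = UA(T_amb − T).
τ = M c_p/UA = 260.47 s; T_ss = T_amb = 15.100 °C.
T(t) = T_ss + (T₀ − T_ss)e^(−t/τ); set T = 18.7:
t = −τ ln[(T − T_ss)/(T₀ − T_ss)] = −260.47 · ln(0.30252) = 311.42 s.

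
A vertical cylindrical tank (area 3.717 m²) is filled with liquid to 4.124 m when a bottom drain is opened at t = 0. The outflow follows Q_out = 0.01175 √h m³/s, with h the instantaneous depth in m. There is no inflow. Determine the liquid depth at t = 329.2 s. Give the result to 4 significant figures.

2.281 m

A dh/dt = −Q_out = −0.01175 √h.
This is separable: 2 d(√h)/dt = −0.01175/A, so √h = √h₀ − (0.01175/(2A)) t.
√h = √4.124 − 0.01175·329.2/(2·3.717) = 2.03076 − 0.520326 = 1.51044.
h = 1.51044² = 2.28142 m.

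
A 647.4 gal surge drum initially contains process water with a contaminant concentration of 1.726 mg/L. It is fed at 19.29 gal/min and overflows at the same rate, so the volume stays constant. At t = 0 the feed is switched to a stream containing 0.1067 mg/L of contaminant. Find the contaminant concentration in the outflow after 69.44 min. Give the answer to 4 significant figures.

0.3112 mg/L

Mass balance on the solute (V constant): V dC/dt = Q(C_in − C).
Rewrite as dC/dt + C/τ = C_in/τ, τ = V/Q = 33.5614 min.
This is linear first-order; C(t) = C_in + (C₀ − C_in) e^(−t/τ).
C(69.44) = 0.1067 + (1.726 − 0.1067)·e^(−69.44/33.5614) = 0.1067 + (1.61930)·0.126307 = 0.311229 mg/L.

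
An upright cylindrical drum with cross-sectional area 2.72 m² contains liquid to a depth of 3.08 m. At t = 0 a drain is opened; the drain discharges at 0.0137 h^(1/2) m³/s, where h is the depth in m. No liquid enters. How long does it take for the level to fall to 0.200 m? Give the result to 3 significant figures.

With no inflow, A dh/dt = −0.0137 √h.
∫ h^(−1/2) dh = −(0.0137/A) ∫ dt, giving 2√h = 2√h₀ − (0.0137/A) t.
t = 2A(√h₀ − √h)/0.0137 = 2·2.72·(√3.08 − √0.200)/0.0137
  = 5.4400 × (1.7550 − 0.44721) / 0.0137 = 519.29 s.

519 s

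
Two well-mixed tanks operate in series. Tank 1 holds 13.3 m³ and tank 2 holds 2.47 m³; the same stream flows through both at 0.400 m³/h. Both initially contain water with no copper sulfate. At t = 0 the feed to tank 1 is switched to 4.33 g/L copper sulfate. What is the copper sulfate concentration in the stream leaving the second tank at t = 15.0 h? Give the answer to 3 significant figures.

1.03 g/L

Each tank obeys Vᵢ dCᵢ/dt = Q(Cᵢ₋₁ − Cᵢ), so τᵢ = Vᵢ/Q.
τ₁ = 13.3/0.400 = 33.250 h; τ₂ = 2.47/0.400 = 6.1750 h.
Tank 1: C₁ = C_in(1 − e^(−t/τ₁)). Tank 2 (τ₁ ≠ τ₂): C₂ = C_in[1 − (τ₁ e^(−t/τ₁) − τ₂ e^(−t/τ₂))/(τ₁ − τ₂)].
At t = 15.0: e^(−t/τ₁) = 0.63691, e^(−t/τ₂) = 0.088112.
C₂ = 4.33·[1 − (33.250·0.63691 − 6.1750·0.088112)/(27.075)] = 4.33·0.23793 = 1.0302 g/L.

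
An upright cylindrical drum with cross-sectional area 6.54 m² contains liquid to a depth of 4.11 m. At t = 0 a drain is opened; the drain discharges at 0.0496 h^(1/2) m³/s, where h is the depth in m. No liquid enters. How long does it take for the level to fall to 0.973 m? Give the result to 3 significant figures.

274 s

Unsteady balance on liquid volume: A dh/dt = −0.0496 √h.
This is separable: 2 d(√h)/dt = −0.0496/A, so √h = √h₀ − (0.0496/(2A)) t.
t = 2A(√h₀ − √h)/0.0496 = 2·6.54·(√4.11 − √0.973)/0.0496
  = 13.080 × (2.0273 − 0.98641) / 0.0496 = 274.50 s.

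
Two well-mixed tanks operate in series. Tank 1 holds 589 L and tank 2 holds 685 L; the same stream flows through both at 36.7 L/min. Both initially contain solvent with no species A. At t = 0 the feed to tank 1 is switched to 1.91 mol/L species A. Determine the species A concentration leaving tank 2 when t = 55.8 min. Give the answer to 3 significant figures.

Time constants: τᵢ = Vᵢ/Q for each well-mixed tank.
τ₁ = 589/36.7 = 16.049 min; τ₂ = 685/36.7 = 18.665 min.
Solving the cascade with C₁(0)=C₂(0)=0 gives C₂(t) = C_in[1 − (τ₁ e^(−t/τ₁) − τ₂ e^(−t/τ₂))/(τ₁ − τ₂)].
At t = 55.8: e^(−t/τ₁) = 0.030905, e^(−t/τ₂) = 0.050309.
C₂ = 1.91·[1 − (16.049·0.030905 − 18.665·0.050309)/(-2.6158)] = 1.91·0.83064 = 1.5865 mol/L.

1.59 mol/L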